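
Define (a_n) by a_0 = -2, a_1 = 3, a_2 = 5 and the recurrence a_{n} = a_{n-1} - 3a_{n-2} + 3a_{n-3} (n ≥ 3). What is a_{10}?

425

The ordinary generating function has denominator 1 - y + 3y^2 - 3y^3.
Iterating the recurrence: a_0,…,a_{10} = -2, 3, 5, -10, -16, 29, 47, -88, -142, 263, 425.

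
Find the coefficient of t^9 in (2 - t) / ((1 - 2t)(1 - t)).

1535

Partial fractions give a closed form: a_n = (3)·2^n + (-1)·1^n.
At n = 9: a_9 = 1535.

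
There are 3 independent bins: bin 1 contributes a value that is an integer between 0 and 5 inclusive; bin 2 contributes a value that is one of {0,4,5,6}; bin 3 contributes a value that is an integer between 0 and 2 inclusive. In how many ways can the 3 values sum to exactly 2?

The generating function for the choices is (1 + t + t² + t³ + t⁴ + t⁵)·(1 + t⁴ + t⁵ + t⁶)·(1 + t + t²); the count is [t²].
(1 + t + t² + t³ + t⁴ + t⁵) has coefficients 1,1,1 for degrees 0…2.
(1 + t⁴ + t⁵ + t⁶) has coefficients 1,0,0 for degrees 0…2.
Finally multiplying by (1 + t + t²), the product of all factors after the first has coefficients 1,1,1 for degrees 0…2.
[t²] = 1·1 + 1·1 + 1·1 = 3.

3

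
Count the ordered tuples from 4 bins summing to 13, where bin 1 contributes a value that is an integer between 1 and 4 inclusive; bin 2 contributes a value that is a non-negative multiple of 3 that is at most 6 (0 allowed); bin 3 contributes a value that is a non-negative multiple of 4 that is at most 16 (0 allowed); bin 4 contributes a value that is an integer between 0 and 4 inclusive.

The generating function for the choices is (z + z² + z³ + z⁴)·(1 + z³ + z⁶)·(1 + z⁴ + z⁸ + z¹² + z¹⁶)·(1 + z + z² + z³ + z⁴); the count is [z¹³].
(z + z² + z³ + z⁴) has coefficients 0,1,1,1,1 for degrees 0…4.
(1 + z³ + z⁶) has coefficients 1,0,0,1,0,0,1,0,0,0,0,0,0,0 for degrees 0…13.
Multiplying by (1 + z⁴ + z⁸ + z¹² + z¹⁶) gives running coefficients 1,0,0,1,1,0,1,1,1,0,1,1,1,0 for degrees 0…13.
Finally multiplying by (1 + z + z² + z³ + z⁴), the product of all factors after the first has coefficients 1,1,1,2,3,2,3,4,4,3,4,4,4,3 for degrees 0…13.
[z¹³] = 1·4 + 1·4 + 1·4 + 1·3 = 15.

15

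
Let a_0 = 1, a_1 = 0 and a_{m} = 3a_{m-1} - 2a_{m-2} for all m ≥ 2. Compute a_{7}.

The ordinary generating function has denominator 1 - 3t + 2t^2.
Iterating the recurrence: a_0,…,a_{7} = 1, 0, -2, -6, -14, -30, -62, -126.

-126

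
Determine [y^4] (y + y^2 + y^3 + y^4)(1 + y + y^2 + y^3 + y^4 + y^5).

(y + y^2 + y^3 + y^4) has coefficients 0,1,1,1,1 for degrees 0…4.
(1 + y + y^2 + y^3 + y^4 + y^5) has coefficients 1,1,1,1,1 for degrees 0…4.
[y^4] = 1·1 + 1·1 + 1·1 + 1·1 = 4.

4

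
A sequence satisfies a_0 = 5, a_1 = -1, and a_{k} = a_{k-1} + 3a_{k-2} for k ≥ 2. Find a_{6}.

245

The ordinary generating function has denominator 1 - x - 3x^2.
Iterating the recurrence: a_0,…,a_{6} = 5, -1, 14, 11, 53, 86, 245.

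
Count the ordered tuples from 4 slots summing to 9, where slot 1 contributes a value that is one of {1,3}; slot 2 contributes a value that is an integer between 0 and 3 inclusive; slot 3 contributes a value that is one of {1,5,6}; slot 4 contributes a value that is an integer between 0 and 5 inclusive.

The generating function for the choices is (y + y³)·(1 + y + y² + y³)·(y + y⁵ + y⁶)·(1 + y + y² + y³ + y⁴ + y⁵); the count is [y⁹].
(y + y³) has coefficients 0,1,0,1 for degrees 0…3.
(1 + y + y² + y³) has coefficients 1,1,1,1,0,0,0,0,0,0 for degrees 0…9.
Multiplying by (y + y⁵ + y⁶) gives running coefficients 0,1,1,1,1,1,2,2,2,1 for degrees 0…9.
Finally multiplying by (1 + y + y² + y³ + y⁴ + y⁵), the product of all factors after the first has coefficients 0,1,2,3,4,5,7,8,9,9 for degrees 0…9.
[y⁹] = 1·9 + 1·7 = 16.

16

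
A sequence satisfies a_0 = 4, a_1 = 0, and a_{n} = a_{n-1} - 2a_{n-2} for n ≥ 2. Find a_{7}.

The ordinary generating function has denominator 1 - x + 2x^2.
Iterating the recurrence: a_0,…,a_{7} = 4, 0, -8, -8, 8, 24, 8, -40.

-40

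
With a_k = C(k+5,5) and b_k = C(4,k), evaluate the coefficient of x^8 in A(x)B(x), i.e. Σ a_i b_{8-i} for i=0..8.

8361

Write out a_i and b_{8-i} for i = 0,…,8 and sum the products.
Σ = 1·0 + 6·0 + 21·0 + 56·0 + 126·1 + 252·4 + 462·6 + 792·4 + 1287·1 = 8361.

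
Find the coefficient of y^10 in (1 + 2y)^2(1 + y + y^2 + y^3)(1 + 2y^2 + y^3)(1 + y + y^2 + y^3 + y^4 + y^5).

76

(1 + 2y)^2 has coefficients 1,4,4 for degrees 0…2.
(1 + y + y^2 + y^3) has coefficients 1,1,1,1,0,0,0,0,0,0,0 for degrees 0…10.
Multiplying by (1 + 2y^2 + y^3) gives running coefficients 1,1,3,4,3,3,1,0,0,0,0 for degrees 0…10.
Finally multiplying by (1 + y + y^2 + y^3 + y^4 + y^5), the product of all factors after the first has coefficients 1,2,5,9,12,15,15,14,11,7,4 for degrees 0…10.
[y^10] = 1·4 + 4·7 + 4·11 = 76.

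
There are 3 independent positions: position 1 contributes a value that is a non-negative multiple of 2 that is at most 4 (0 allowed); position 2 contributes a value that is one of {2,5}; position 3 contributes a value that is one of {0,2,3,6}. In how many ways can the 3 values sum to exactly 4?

The generating function for the choices is (1 + x² + x⁴)·(x² + x⁵)·(1 + x² + x³ + x⁶); the count is [x⁴].
(1 + x² + x⁴) has coefficients 1,0,1,0,1 for degrees 0…4.
(x² + x⁵) has coefficients 0,0,1,0,0 for degrees 0…4.
Finally multiplying by (1 + x² + x³ + x⁶), the product of all factors after the first has coefficients 0,0,1,0,1 for degrees 0…4.
[x⁴] = 1·1 + 1·1 + 1·0 = 2.

2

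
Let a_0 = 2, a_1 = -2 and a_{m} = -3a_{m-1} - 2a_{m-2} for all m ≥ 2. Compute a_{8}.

The ordinary generating function has denominator 1 + 3z + 2z^2.
Iterating the recurrence: a_0,…,a_{8} = 2, -2, 2, -2, 2, -2, 2, -2, 2.

2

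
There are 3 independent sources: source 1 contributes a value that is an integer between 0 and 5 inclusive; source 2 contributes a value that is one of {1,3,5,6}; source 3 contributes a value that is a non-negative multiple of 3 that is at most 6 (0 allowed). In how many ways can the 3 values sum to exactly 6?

6

The generating function for the choices is (1 + t + t² + t³ + t⁴ + t⁵)·(t + t³ + t⁵ + t⁶)·(1 + t³ + t⁶); the count is [t⁶].
(1 + t + t² + t³ + t⁴ + t⁵) has coefficients 1,1,1,1,1,1 for degrees 0…5.
(t + t³ + t⁵ + t⁶) has coefficients 0,1,0,1,0,1,1 for degrees 0…6.
Finally multiplying by (1 + t³ + t⁶), the product of all factors after the first has coefficients 0,1,0,1,1,1,2 for degrees 0…6.
[t⁶] = 1·2 + 1·1 + 1·1 + 1·1 + 1·0 + 1·1 = 6.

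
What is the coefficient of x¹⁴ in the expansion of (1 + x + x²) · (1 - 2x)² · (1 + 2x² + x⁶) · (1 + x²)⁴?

(1 + x + x²) has coefficients 1,1,1 for degrees 0…2.
(1 - 2x)² has coefficients 1,-4,4,0,0,0,0,0,0,0,0,0,0,0,0 for degrees 0…14.
Multiplying by (1 + 2x² + x⁶) gives running coefficients 1,-4,6,-8,8,0,1,-4,4,0,0,0,0,0,0 for degrees 0…14.
Finally multiplying by (1 + x²)⁴, the product of all factors after the first has coefficients 1,-4,10,-24,38,-56,73,-68,81,-52,60,-32,36,-16,17 for degrees 0…14.
[x¹⁴] = 1·17 + 1·(-16) + 1·36 = 37.

37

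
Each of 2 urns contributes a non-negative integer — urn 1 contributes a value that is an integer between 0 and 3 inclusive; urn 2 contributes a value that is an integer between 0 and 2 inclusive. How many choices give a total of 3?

The generating function for the choices is (1 + x + x^2 + x^3)·(1 + x + x^2); the count is [x^3].
(1 + x + x^2 + x^3) has coefficients 1,1,1,1 for degrees 0…3.
(1 + x + x^2) has coefficients 1,1,1,0 for degrees 0…3.
[x^3] = 1·0 + 1·1 + 1·1 + 1·1 = 3.

3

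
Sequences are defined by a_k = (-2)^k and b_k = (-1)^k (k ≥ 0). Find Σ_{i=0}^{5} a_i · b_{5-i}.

The convolution is the t^5 coefficient of A(t)B(t).
Σ = 1·(-1) − 2·1 + 4·(-1) − 8·1 + 16·(-1) − 32·1 = -63.

-63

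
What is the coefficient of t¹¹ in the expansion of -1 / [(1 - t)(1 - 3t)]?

The denominator gives the recurrence a_n = 4a_(n−1) − 3a_(n−2) for n ≥ 2; the numerator fixes a_0 = -1, a_1 = -4.
Iterating: -1, -4, -13, -40, -121, -364, -1093, -3280, -9841, -29524, -88573, -265720, so a_11 = -265720.

-265720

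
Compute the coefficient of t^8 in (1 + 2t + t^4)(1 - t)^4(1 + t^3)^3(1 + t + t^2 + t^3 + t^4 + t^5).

-15

(1 + 2t + t^4) has coefficients 1,2,0,0,1 for degrees 0…4.
(1 - t)^4 has coefficients 1,-4,6,-4,1,0,0,0,0 for degrees 0…8.
Multiplying by (1 + t^3)^3 gives running coefficients 1,-4,6,-1,-11,18,-9,-9,18 for degrees 0…8.
Finally multiplying by (1 + t + t^2 + t^3 + t^4 + t^5), the product of all factors after the first has coefficients 1,-3,3,2,-9,9,-1,-6,6 for degrees 0…8.
[t^8] = 1·6 + 2·(-6) + 1·(-9) = -15.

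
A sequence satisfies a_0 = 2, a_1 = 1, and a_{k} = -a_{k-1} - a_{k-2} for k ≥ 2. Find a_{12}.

2

The ordinary generating function has denominator 1 + y + y^2.
Iterating the recurrence: a_0,…,a_{12} = 2, 1, -3, 2, 1, -3, 2, 1, -3, 2, 1, -3, 2.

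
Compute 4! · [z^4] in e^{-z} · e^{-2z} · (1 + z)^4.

The EGF product rule gives c_4 = Σ_{k_1+k_2+k_3=4} C(4; k_1,k_2,k_3) · ∏ g_i(k_i), where e^{-z} gives (-1)^k; e^{-2z} gives (-2)^k; (1+z)^4 gives the falling factorial (4)_k.
g_1(k) for k = 0…4: 1, -1, 1, -1, 1.
g_2(k) for k = 0…4: 1, -2, 4, -8, 16.
g_3(k) for k = 0…4: 1, 4, 12, 24, 24.
First combine the last two factors: h(k) = Σ_j C(k,j)·g_2(j)·g_3(k−j) for k = 0…4: 1, 2, 0, -8, 8.
c_4 = Σ_k C(4,k)·g_1(k)·h(4−k) = 1·1·8 + 4·(-1)·(-8) + 4·(-1)·2 + 1·1·1 = 8 + 32 − 8 + 1 = 33.

33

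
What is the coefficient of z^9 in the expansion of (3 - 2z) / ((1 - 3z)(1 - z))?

68890

Partial fractions give a closed form: a_n = (7/2)·3^n + (-1/2)·1^n.
At n = 9: a_9 = 68890.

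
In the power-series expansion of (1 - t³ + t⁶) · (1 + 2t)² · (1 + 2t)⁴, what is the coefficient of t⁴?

(1 - t³ + t⁶) has coefficients 1,0,0,-1,0 for degrees 0…4.
(1 + 2t)² has coefficients 1,4,4,0,0 for degrees 0…4.
Finally multiplying by (1 + 2t)⁴, the product of all factors after the first has coefficients 1,12,60,160,240 for degrees 0…4.
[t⁴] = 1·240 − 1·12 = 228.

228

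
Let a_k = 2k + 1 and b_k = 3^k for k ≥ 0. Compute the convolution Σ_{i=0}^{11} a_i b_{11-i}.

531428

The convolution is the t^11 coefficient of A(t)B(t).
Σ = 1·177147 + 3·59049 + 5·19683 + 7·6561 + 9·2187 + 11·729 + 13·243 + 15·81 + 17·27 + 19·9 + 21·3 + 23·1 = 531428.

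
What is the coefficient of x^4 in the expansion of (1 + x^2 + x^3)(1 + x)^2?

3

(1 + x^2 + x^3) has coefficients 1,0,1,1 for degrees 0…3.
(1 + x)^2 has coefficients 1,2,1,0,0 for degrees 0…4.
[x^4] = 1·0 + 1·1 + 1·2 = 3.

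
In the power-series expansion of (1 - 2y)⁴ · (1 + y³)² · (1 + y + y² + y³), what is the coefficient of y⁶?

(1 - 2y)⁴ has coefficients 1,-8,24,-32,16 for degrees 0…4.
(1 + y³)² has coefficients 1,0,0,2,0,0,1 for degrees 0…6.
Finally multiplying by (1 + y + y² + y³), the product of all factors after the first has coefficients 1,1,1,3,2,2,3 for degrees 0…6.
[y⁶] = 1·3 − 8·2 + 24·2 − 32·3 + 16·1 = -45.

-45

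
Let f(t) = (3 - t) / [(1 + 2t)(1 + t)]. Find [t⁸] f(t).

Partial fractions give a closed form: a_n = (7)·(-2)^n + (-4)·(-1)^n.
At n = 8: a_8 = 1788.

1788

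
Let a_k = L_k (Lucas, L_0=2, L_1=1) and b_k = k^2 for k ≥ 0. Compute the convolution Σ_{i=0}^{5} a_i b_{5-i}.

116

Write out a_i and b_{5-i} for i = 0,…,5 and sum the products.
Σ = 2·25 + 1·16 + 3·9 + 4·4 + 7·1 + 11·0 = 116.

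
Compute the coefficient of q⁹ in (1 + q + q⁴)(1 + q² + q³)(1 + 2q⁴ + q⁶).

2

(1 + q + q⁴) has coefficients 1,1,0,0,1 for degrees 0…4.
(1 + q² + q³) has coefficients 1,0,1,1,0,0,0,0,0,0 for degrees 0…9.
Finally multiplying by (1 + 2q⁴ + q⁶), the product of all factors after the first has coefficients 1,0,1,1,2,0,3,2,1,1 for degrees 0…9.
[q⁹] = 1·1 + 1·1 + 1·0 = 2.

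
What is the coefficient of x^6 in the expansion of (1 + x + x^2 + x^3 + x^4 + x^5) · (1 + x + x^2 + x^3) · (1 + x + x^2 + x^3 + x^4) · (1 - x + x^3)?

11

(1 + x + x^2 + x^3 + x^4 + x^5) has coefficients 1,1,1,1,1,1 for degrees 0…5.
(1 + x + x^2 + x^3) has coefficients 1,1,1,1,0,0,0 for degrees 0…6.
Multiplying by (1 + x + x^2 + x^3 + x^4) gives running coefficients 1,2,3,4,4,3,2 for degrees 0…6.
Finally multiplying by (1 - x + x^3), the product of all factors after the first has coefficients 1,1,1,2,2,2,3 for degrees 0…6.
[x^6] = 1·3 + 1·2 + 1·2 + 1·2 + 1·1 + 1·1 = 11.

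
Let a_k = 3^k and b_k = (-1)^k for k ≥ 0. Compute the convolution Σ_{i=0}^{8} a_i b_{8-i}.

4921

Write out a_i and b_{8-i} for i = 0,…,8 and sum the products.
Σ = 1·1 + 3·(-1) + 9·1 + 27·(-1) + 81·1 + 243·(-1) + 729·1 + 2187·(-1) + 6561·1 = 4921.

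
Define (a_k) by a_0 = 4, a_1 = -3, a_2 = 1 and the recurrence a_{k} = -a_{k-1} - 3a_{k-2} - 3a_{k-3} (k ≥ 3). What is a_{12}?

550

The ordinary generating function has denominator 1 + z + 3z^2 + 3z^3.
Iterating the recurrence: a_0,…,a_{12} = 4, -3, 1, -4, 10, -1, -17, -10, 64, 17, -179, -64, 550.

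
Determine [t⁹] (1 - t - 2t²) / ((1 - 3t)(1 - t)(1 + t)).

9842

The denominator gives the recurrence a_n = 3a_(n−1) + a_(n−2) − 3a_(n−3) for n ≥ 3; the numerator fixes a_0 = 1, a_1 = 2, a_2 = 5.
Iterating: 1, 2, 5, 14, 41, 122, 365, 1094, 3281, 9842, so a_9 = 9842.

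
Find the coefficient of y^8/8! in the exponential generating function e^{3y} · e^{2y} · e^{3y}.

16777216

The EGF product rule gives c_8 = Σ_{k_1+k_2+k_3=8} C(8; k_1,k_2,k_3) · ∏ g_i(k_i), where e^{3y} gives (3)^k; e^{2y} gives (2)^k; e^{3y} gives (3)^k.
g_1(k) for k = 0…8: 1, 3, 9, 27, 81, 243, 729, 2187, 6561.
g_2(k) for k = 0…8: 1, 2, 4, 8, 16, 32, 64, 128, 256.
g_3(k) for k = 0…8: 1, 3, 9, 27, 81, 243, 729, 2187, 6561.
First combine the last two factors: h(k) = Σ_j C(k,j)·g_2(j)·g_3(k−j) for k = 0…8: 1, 5, 25, 125, 625, 3125, 15625, 78125, 390625.
c_8 = Σ_k C(8,k)·g_1(k)·h(8−k) = 1·1·390625 + 8·3·78125 + 28·9·15625 + 56·27·3125 + 70·81·625 + 56·243·125 + 28·729·25 + 8·2187·5 + 1·6561·1 = 390625 + 1875000 + 3937500 + 4725000 + 3543750 + 1701000 + 510300 + 87480 + 6561 = 16777216.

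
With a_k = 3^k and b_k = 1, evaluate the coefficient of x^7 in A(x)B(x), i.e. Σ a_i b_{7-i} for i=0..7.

3280

This is [x^7] in the product of the two ordinary generating functions.
Σ = 1·1 + 3·1 + 9·1 + 27·1 + 81·1 + 243·1 + 729·1 + 2187·1 = 3280.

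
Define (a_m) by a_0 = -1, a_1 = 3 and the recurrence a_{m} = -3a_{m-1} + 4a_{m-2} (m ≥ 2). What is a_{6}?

The ordinary generating function has denominator 1 + 3y - 4y^2.
Iterating the recurrence: a_0,…,a_{6} = -1, 3, -13, 51, -205, 819, -3277.

-3277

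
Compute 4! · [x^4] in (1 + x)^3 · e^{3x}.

The EGF product rule gives c_4 = Σ_{k_1+k_2=4} C(4; k_1,k_2) · ∏ g_i(k_i), where (1+x)^3 gives the falling factorial (3)_k; e^{3x} gives (3)^k.
g_1(k) for k = 0…4: 1, 3, 6, 6, 0.
g_2(k) for k = 0…4: 1, 3, 9, 27, 81.
c_4 = Σ_k C(4,k)·g_1(k)·g_2(4−k) = 1·1·81 + 4·3·27 + 6·6·9 + 4·6·3 = 81 + 324 + 324 + 72 = 801.

801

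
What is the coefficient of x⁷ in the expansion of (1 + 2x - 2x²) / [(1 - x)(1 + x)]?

The denominator gives the recurrence a_n = a_(n−2) for n ≥ 3; the numerator fixes a_0 = 1, a_1 = 2, a_2 = -1.
Iterating: 1, 2, -1, 2, -1, 2, -1, 2, so a_7 = 2.

2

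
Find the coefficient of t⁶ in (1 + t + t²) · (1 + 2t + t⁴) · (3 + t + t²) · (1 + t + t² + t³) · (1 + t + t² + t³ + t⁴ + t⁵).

190

(1 + t + t²) has coefficients 1,1,1 for degrees 0…2.
(1 + 2t + t⁴) has coefficients 1,2,0,0,1,0,0 for degrees 0…6.
Multiplying by (3 + t + t²) gives running coefficients 3,7,3,2,3,1,1 for degrees 0…6.
Multiplying by (1 + t + t² + t³) gives running coefficients 3,10,13,15,15,9,7 for degrees 0…6.
Finally multiplying by (1 + t + t² + t³ + t⁴ + t⁵), the product of all factors after the first has coefficients 3,13,26,41,56,65,69 for degrees 0…6.
[t⁶] = 1·69 + 1·65 + 1·56 = 190.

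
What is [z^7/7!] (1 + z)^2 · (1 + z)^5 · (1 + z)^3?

604800

The EGF product rule gives c_7 = Σ_{k_1+k_2+k_3=7} C(7; k_1,k_2,k_3) · ∏ g_i(k_i), where (1+z)^2 gives the falling factorial (2)_k; (1+z)^5 gives the falling factorial (5)_k; (1+z)^3 gives the falling factorial (3)_k.
g_1(k) for k = 0…7: 1, 2, 2, 0, 0, 0, 0, 0.
g_2(k) for k = 0…7: 1, 5, 20, 60, 120, 120, 0, 0.
g_3(k) for k = 0…7: 1, 3, 6, 6, 0, 0, 0, 0.
First combine the last two factors: h(k) = Σ_j C(k,j)·g_2(j)·g_3(k−j) for k = 0…7: 1, 8, 56, 336, 1680, 6720, 20160, 40320.
c_7 = Σ_k C(7,k)·g_1(k)·h(7−k) = 1·1·40320 + 7·2·20160 + 21·2·6720 = 40320 + 282240 + 282240 = 604800.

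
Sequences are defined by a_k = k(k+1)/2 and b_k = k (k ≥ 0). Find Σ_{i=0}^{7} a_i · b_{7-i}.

126

Write out a_i and b_{7-i} for i = 0,…,7 and sum the products.
Σ = 0·7 + 1·6 + 3·5 + 6·4 + 10·3 + 15·2 + 21·1 + 28·0 = 126.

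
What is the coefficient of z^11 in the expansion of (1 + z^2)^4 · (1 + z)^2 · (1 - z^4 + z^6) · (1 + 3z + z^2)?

(1 + z^2)^4 has coefficients 1,0,4,0,6,0,4,0,1 for degrees 0…8.
(1 + z)^2 has coefficients 1,2,1,0,0,0,0,0,0,0,0,0 for degrees 0…11.
Multiplying by (1 - z^4 + z^6) gives running coefficients 1,2,1,0,-1,-2,0,2,1,0,0,0 for degrees 0…11.
Finally multiplying by (1 + 3z + z^2), the product of all factors after the first has coefficients 1,5,8,5,0,-5,-7,0,7,5,1,0 for degrees 0…11.
[z^11] = 1·0 + 4·5 + 6·0 + 4·(-5) + 1·5 = 5.

5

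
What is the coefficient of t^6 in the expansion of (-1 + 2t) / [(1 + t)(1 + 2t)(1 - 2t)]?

-127

Partial fractions give a closed form: a_n = (1)·(-1)^n + (-2)·(-2)^n.
At n = 6: a_6 = -127.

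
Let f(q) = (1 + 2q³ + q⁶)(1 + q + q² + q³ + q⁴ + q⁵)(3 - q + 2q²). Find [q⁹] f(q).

6

(1 + 2q³ + q⁶) has coefficients 1,0,0,2,0,0,1 for degrees 0…6.
(1 + q + q² + q³ + q⁴ + q⁵) has coefficients 1,1,1,1,1,1,0,0,0,0 for degrees 0…9.
Finally multiplying by (3 - q + 2q²), the product of all factors after the first has coefficients 3,2,4,4,4,4,1,2,0,0 for degrees 0…9.
[q⁹] = 1·0 + 2·1 + 1·4 = 6.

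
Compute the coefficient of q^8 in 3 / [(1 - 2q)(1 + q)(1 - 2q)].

The denominator gives the recurrence a_n = 3a_(n−1) − 4a_(n−3) for n ≥ 3; the numerator fixes a_0 = 3, a_1 = 9, a_2 = 27.
Iterating: 3, 9, 27, 69, 171, 405, 939, 2133, 4779, so a_8 = 4779.

4779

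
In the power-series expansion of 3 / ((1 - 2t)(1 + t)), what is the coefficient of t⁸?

513

Partial fractions give a closed form: a_n = (2)·2^n + (1)·(-1)^n.
At n = 8: a_8 = 513.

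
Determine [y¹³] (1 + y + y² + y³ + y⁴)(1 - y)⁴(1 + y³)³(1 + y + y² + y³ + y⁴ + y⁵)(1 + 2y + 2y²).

(1 + y + y² + y³ + y⁴) has coefficients 1,1,1,1,1 for degrees 0…4.
(1 - y)⁴ has coefficients 1,-4,6,-4,1,0,0,0,0,0,0,0,0,0 for degrees 0…13.
Multiplying by (1 + y³)³ gives running coefficients 1,-4,6,-1,-11,18,-9,-9,18,-11,-1,6,-4,1 for degrees 0…13.
Multiplying by (1 + y + y² + y³ + y⁴ + y⁵) gives running coefficients 1,-3,3,2,-9,9,-1,-6,6,-4,6,-6,-1,9 for degrees 0…13.
Finally multiplying by (1 + 2y + 2y²), the product of all factors after the first has coefficients 1,-1,-1,2,1,-5,-1,10,-8,-4,10,-2,-1,-5 for degrees 0…13.
[y¹³] = 1·(-5) + 1·(-1) + 1·(-2) + 1·10 + 1·(-4) = -2.

-2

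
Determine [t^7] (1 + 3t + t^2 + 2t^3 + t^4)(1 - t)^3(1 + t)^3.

(1 + 3t + t^2 + 2t^3 + t^4) has coefficients 1,3,1,2,1 for degrees 0…4.
(1 - t)^3 has coefficients 1,-3,3,-1,0,0,0,0 for degrees 0…7.
Finally multiplying by (1 + t)^3, the product of all factors after the first has coefficients 1,0,-3,0,3,0,-1,0 for degrees 0…7.
[t^7] = 1·0 + 3·(-1) + 1·0 + 2·3 + 1·0 = 3.

3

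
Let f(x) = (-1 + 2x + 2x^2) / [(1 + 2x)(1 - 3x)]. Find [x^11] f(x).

-10581

The denominator gives the recurrence a_n = a_(n−1) + 6a_(n−2) for n ≥ 3; the numerator fixes a_0 = -1, a_1 = 1, a_2 = -3.
Iterating: -1, 1, -3, 3, -15, 3, -87, -69, -591, -1005, -4551, -10581, so a_11 = -10581.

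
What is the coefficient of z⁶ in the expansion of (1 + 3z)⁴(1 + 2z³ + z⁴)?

(1 + 3z)⁴ has coefficients 1,12,54,108,81 for degrees 0…4.
(1 + 2z³ + z⁴) has coefficients 1,0,0,2,1,0,0 for degrees 0…6.
[z⁶] = 1·0 + 12·0 + 54·1 + 108·2 + 81·0 = 270.

270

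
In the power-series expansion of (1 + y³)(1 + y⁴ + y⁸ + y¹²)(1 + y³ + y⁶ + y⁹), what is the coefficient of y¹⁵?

(1 + y³) has coefficients 1,0,0,1 for degrees 0…3.
(1 + y⁴ + y⁸ + y¹²) has coefficients 1,0,0,0,1,0,0,0,1,0,0,0,1,0,0,0 for degrees 0…15.
Finally multiplying by (1 + y³ + y⁶ + y⁹), the product of all factors after the first has coefficients 1,0,0,1,1,0,1,1,1,1,1,1,1,1,1,1 for degrees 0…15.
[y¹⁵] = 1·1 + 1·1 = 2.

2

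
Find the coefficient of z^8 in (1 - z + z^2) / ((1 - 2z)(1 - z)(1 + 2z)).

Partial fractions give a closed form: a_n = (3/4)·2^n + (-1/3)·1^n + (7/12)·(-2)^n.
At n = 8: a_8 = 341.

341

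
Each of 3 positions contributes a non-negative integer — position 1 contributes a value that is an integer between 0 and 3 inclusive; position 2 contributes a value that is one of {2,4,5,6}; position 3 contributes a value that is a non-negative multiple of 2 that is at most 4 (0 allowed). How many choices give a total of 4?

The generating function for the choices is (1 + x + x² + x³)·(x² + x⁴ + x⁵ + x⁶)·(1 + x² + x⁴); the count is [x⁴].
(1 + x + x² + x³) has coefficients 1,1,1,1 for degrees 0…3.
(x² + x⁴ + x⁵ + x⁶) has coefficients 0,0,1,0,1 for degrees 0…4.
Finally multiplying by (1 + x² + x⁴), the product of all factors after the first has coefficients 0,0,1,0,2 for degrees 0…4.
[x⁴] = 1·2 + 1·0 + 1·1 + 1·0 = 3.

3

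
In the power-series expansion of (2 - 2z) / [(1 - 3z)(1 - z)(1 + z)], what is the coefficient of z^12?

797162

Partial fractions give a closed form: a_n = (3/2)·3^n + (1/2)·(-1)^n.
At n = 12: a_12 = 797162.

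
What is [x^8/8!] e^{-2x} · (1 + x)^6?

-5888

The EGF product rule gives c_8 = Σ_{k_1+k_2=8} C(8; k_1,k_2) · ∏ g_i(k_i), where e^{-2x} gives (-2)^k; (1+x)^6 gives the falling factorial (6)_k.
g_1(k) for k = 0…8: 1, -2, 4, -8, 16, -32, 64, -128, 256.
g_2(k) for k = 0…8: 1, 6, 30, 120, 360, 720, 720, 0, 0.
c_8 = Σ_k C(8,k)·g_1(k)·g_2(8−k) = 28·4·720 + 56·(-8)·720 + 70·16·360 + 56·(-32)·120 + 28·64·30 + 8·(-128)·6 + 1·256·1 = 80640 − 322560 + 403200 − 215040 + 53760 − 6144 + 256 = -5888.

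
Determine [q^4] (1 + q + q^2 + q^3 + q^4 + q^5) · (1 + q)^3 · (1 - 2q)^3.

12

(1 + q + q^2 + q^3 + q^4 + q^5) has coefficients 1,1,1,1,1 for degrees 0…4.
(1 + q)^3 has coefficients 1,3,3,1,0 for degrees 0…4.
Finally multiplying by (1 - 2q)^3, the product of all factors after the first has coefficients 1,-3,-3,11,6 for degrees 0…4.
[q^4] = 1·6 + 1·11 + 1·(-3) + 1·(-3) + 1·1 = 12.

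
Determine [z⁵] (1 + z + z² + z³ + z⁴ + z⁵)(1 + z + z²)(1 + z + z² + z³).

12

(1 + z + z² + z³ + z⁴ + z⁵) has coefficients 1,1,1,1,1,1 for degrees 0…5.
(1 + z + z²) has coefficients 1,1,1,0,0,0 for degrees 0…5.
Finally multiplying by (1 + z + z² + z³), the product of all factors after the first has coefficients 1,2,3,3,2,1 for degrees 0…5.
[z⁵] = 1·1 + 1·2 + 1·3 + 1·3 + 1·2 + 1·1 = 12.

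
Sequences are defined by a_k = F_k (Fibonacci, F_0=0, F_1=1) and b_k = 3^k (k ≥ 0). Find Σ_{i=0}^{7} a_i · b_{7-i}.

1297

The convolution is the t^7 coefficient of A(t)B(t).
Σ = 0·2187 + 1·729 + 1·243 + 2·81 + 3·27 + 5·9 + 8·3 + 13·1 = 1297.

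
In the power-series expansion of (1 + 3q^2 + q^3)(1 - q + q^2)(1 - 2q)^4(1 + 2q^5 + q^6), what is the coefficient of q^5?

-205

(1 + 3q^2 + q^3) has coefficients 1,0,3,1 for degrees 0…3.
(1 - q + q^2) has coefficients 1,-1,1,0,0,0 for degrees 0…5.
Multiplying by (1 - 2q)^4 gives running coefficients 1,-9,33,-64,72,-48 for degrees 0…5.
Finally multiplying by (1 + 2q^5 + q^6), the product of all factors after the first has coefficients 1,-9,33,-64,72,-46 for degrees 0…5.
[q^5] = 1·(-46) + 3·(-64) + 1·33 = -205.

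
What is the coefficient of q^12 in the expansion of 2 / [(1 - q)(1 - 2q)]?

16382

Partial fractions give a closed form: a_n = (-2)·1^n + (4)·2^n.
At n = 12: a_12 = 16382.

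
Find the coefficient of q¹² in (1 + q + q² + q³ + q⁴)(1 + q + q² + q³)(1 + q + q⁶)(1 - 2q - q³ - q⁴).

-12

(1 + q + q² + q³ + q⁴) has coefficients 1,1,1,1,1 for degrees 0…4.
(1 + q + q² + q³) has coefficients 1,1,1,1,0,0,0,0,0,0,0,0,0 for degrees 0…12.
Multiplying by (1 + q + q⁶) gives running coefficients 1,2,2,2,1,0,1,1,1,1,0,0,0 for degrees 0…12.
Finally multiplying by (1 - 2q - q³ - q⁴), the product of all factors after the first has coefficients 1,0,-2,-3,-6,-6,-3,-4,-2,-2,-4,-2,-2 for degrees 0…12.
[q¹²] = 1·(-2) + 1·(-2) + 1·(-4) + 1·(-2) + 1·(-2) = -12.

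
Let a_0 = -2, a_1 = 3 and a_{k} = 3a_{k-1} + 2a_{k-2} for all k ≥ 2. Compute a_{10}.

149489

The ordinary generating function has denominator 1 - 3y - 2y^2.
Iterating the recurrence: a_0,…,a_{10} = -2, 3, 5, 21, 73, 261, 929, 3309, 11785, 41973, 149489.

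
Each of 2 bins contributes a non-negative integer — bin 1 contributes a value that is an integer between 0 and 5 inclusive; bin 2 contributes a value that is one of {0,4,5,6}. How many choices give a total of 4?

2

The generating function for the choices is (1 + q + q^2 + q^3 + q^4 + q^5)·(1 + q^4 + q^5 + q^6); the count is [q^4].
(1 + q + q^2 + q^3 + q^4 + q^5) has coefficients 1,1,1,1,1 for degrees 0…4.
(1 + q^4 + q^5 + q^6) has coefficients 1,0,0,0,1 for degrees 0…4.
[q^4] = 1·1 + 1·0 + 1·0 + 1·0 + 1·1 = 2.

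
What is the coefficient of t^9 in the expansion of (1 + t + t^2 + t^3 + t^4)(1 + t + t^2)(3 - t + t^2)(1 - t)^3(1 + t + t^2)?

-2

(1 + t + t^2 + t^3 + t^4) has coefficients 1,1,1,1,1 for degrees 0…4.
(1 + t + t^2) has coefficients 1,1,1,0,0,0,0,0,0,0 for degrees 0…9.
Multiplying by (3 - t + t^2) gives running coefficients 3,2,3,0,1,0,0,0,0,0 for degrees 0…9.
Multiplying by (1 - t)^3 gives running coefficients 3,-7,6,-6,8,-6,3,-1,0,0 for degrees 0…9.
Finally multiplying by (1 + t + t^2), the product of all factors after the first has coefficients 3,-4,2,-7,8,-4,5,-4,2,-1 for degrees 0…9.
[t^9] = 1·(-1) + 1·2 + 1·(-4) + 1·5 + 1·(-4) = -2.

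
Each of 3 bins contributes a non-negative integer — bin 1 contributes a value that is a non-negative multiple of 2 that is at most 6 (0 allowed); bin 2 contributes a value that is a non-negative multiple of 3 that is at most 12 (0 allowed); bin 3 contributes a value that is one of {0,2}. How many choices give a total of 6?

3

The generating function for the choices is (1 + z² + z⁴ + z⁶)·(1 + z³ + z⁶ + z⁹ + z¹²)·(1 + z²); the count is [z⁶].
(1 + z² + z⁴ + z⁶) has coefficients 1,0,1,0,1,0,1 for degrees 0…6.
(1 + z³ + z⁶ + z⁹ + z¹²) has coefficients 1,0,0,1,0,0,1 for degrees 0…6.
Finally multiplying by (1 + z²), the product of all factors after the first has coefficients 1,0,1,1,0,1,1 for degrees 0…6.
[z⁶] = 1·1 + 1·0 + 1·1 + 1·1 = 3.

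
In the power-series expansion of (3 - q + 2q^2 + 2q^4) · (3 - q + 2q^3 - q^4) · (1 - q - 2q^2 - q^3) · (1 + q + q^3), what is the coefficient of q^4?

(3 - q + 2q^2 + 2q^4) has coefficients 3,-1,2,0,2 for degrees 0…4.
(3 - q + 2q^3 - q^4) has coefficients 3,-1,0,2,-1 for degrees 0…4.
Multiplying by (1 - q - 2q^2 - q^3) gives running coefficients 3,-4,-5,1,-2 for degrees 0…4.
Finally multiplying by (1 + q + q^3), the product of all factors after the first has coefficients 3,-1,-9,-1,-5 for degrees 0…4.
[q^4] = 3·(-5) − 1·(-1) + 2·(-9) + 2·3 = -26.

-26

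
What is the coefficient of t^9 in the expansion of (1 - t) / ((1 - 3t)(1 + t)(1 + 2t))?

The denominator gives the recurrence a_n = 7a_(n−2) + 6a_(n−3) for n ≥ 3; the numerator fixes a_0 = 1, a_1 = -1, a_2 = 7.
Iterating: 1, -1, 7, -1, 43, 35, 295, 503, 2275, 5291, so a_9 = 5291.

5291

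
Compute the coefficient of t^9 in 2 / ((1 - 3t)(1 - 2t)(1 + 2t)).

The denominator gives the recurrence a_n = 3a_(n−1) + 4a_(n−2) − 12a_(n−3) for n ≥ 3; the numerator fixes a_0 = 2, a_1 = 6, a_2 = 26.
Iterating: 2, 6, 26, 78, 266, 798, 2522, 7566, 23210, 69630, so a_9 = 69630.

69630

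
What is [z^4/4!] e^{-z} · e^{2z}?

The EGF product rule gives c_4 = Σ_{k_1+k_2=4} C(4; k_1,k_2) · ∏ g_i(k_i), where e^{-z} gives (-1)^k; e^{2z} gives (2)^k.
g_1(k) for k = 0…4: 1, -1, 1, -1, 1.
g_2(k) for k = 0…4: 1, 2, 4, 8, 16.
c_4 = Σ_k C(4,k)·g_1(k)·g_2(4−k) = 1·1·16 + 4·(-1)·8 + 6·1·4 + 4·(-1)·2 + 1·1·1 = 16 − 32 + 24 − 8 + 1 = 1.

1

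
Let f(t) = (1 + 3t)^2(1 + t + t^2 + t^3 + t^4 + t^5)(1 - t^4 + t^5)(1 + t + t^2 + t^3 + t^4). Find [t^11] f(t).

16

(1 + 3t)^2 has coefficients 1,6,9 for degrees 0…2.
(1 + t + t^2 + t^3 + t^4 + t^5) has coefficients 1,1,1,1,1,1,0,0,0,0,0,0 for degrees 0…11.
Multiplying by (1 - t^4 + t^5) gives running coefficients 1,1,1,1,0,1,0,0,0,0,1,0 for degrees 0…11.
Finally multiplying by (1 + t + t^2 + t^3 + t^4), the product of all factors after the first has coefficients 1,2,3,4,4,4,3,2,1,1,1,1 for degrees 0…11.
[t^11] = 1·1 + 6·1 + 9·1 = 16.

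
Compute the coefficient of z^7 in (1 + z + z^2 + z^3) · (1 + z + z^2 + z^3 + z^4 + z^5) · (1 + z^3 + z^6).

(1 + z + z^2 + z^3) has coefficients 1,1,1,1 for degrees 0…3.
(1 + z + z^2 + z^3 + z^4 + z^5) has coefficients 1,1,1,1,1,1,0,0 for degrees 0…7.
Finally multiplying by (1 + z^3 + z^6), the product of all factors after the first has coefficients 1,1,1,2,2,2,2,2 for degrees 0…7.
[z^7] = 1·2 + 1·2 + 1·2 + 1·2 = 8.

8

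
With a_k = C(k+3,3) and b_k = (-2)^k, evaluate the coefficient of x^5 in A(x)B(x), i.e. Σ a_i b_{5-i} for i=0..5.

18

This is [x^5] in the product of the two ordinary generating functions.
Σ = 1·(-32) + 4·16 + 10·(-8) + 20·4 + 35·(-2) + 56·1 = 18.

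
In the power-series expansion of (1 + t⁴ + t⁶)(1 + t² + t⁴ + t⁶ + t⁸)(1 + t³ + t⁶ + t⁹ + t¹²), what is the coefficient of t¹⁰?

(1 + t⁴ + t⁶) has coefficients 1,0,0,0,1,0,1 for degrees 0…6.
(1 + t² + t⁴ + t⁶ + t⁸) has coefficients 1,0,1,0,1,0,1,0,1,0,0 for degrees 0…10.
Finally multiplying by (1 + t³ + t⁶ + t⁹ + t¹²), the product of all factors after the first has coefficients 1,0,1,1,1,1,2,1,2,2,1 for degrees 0…10.
[t¹⁰] = 1·1 + 1·2 + 1·1 = 4.

4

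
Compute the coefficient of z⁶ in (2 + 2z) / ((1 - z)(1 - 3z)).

2914

Partial fractions give a closed form: a_n = (-2)·1^n + (4)·3^n.
At n = 6: a_6 = 2914.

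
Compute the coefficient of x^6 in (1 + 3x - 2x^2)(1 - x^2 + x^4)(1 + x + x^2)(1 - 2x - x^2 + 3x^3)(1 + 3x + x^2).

(1 + 3x - 2x^2) has coefficients 1,3,-2 for degrees 0…2.
(1 - x^2 + x^4) has coefficients 1,0,-1,0,1,0,0 for degrees 0…6.
Multiplying by (1 + x + x^2) gives running coefficients 1,1,0,-1,0,1,1 for degrees 0…6.
Multiplying by (1 - 2x - x^2 + 3x^3) gives running coefficients 1,-1,-3,1,5,2,-4 for degrees 0…6.
Finally multiplying by (1 + 3x + x^2), the product of all factors after the first has coefficients 1,2,-5,-9,5,18,7 for degrees 0…6.
[x^6] = 1·7 + 3·18 − 2·5 = 51.

51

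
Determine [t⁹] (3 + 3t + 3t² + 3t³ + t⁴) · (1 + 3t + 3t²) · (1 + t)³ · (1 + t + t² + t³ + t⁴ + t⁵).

515

(3 + 3t + 3t² + 3t³ + t⁴) has coefficients 3,3,3,3,1 for degrees 0…4.
(1 + 3t + 3t²) has coefficients 1,3,3,0,0,0,0,0,0,0 for degrees 0…9.
Multiplying by (1 + t)³ gives running coefficients 1,6,15,19,12,3,0,0,0,0 for degrees 0…9.
Finally multiplying by (1 + t + t² + t³ + t⁴ + t⁵), the product of all factors after the first has coefficients 1,7,22,41,53,56,55,49,34,15 for degrees 0…9.
[t⁹] = 3·15 + 3·34 + 3·49 + 3·55 + 1·56 = 515.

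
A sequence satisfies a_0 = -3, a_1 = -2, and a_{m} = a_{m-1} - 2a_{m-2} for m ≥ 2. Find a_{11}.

The ordinary generating function has denominator 1 - z + 2z^2.
Iterating the recurrence: a_0,…,a_{11} = -3, -2, 4, 8, 0, -16, -16, 16, 48, 16, -80, -112.

-112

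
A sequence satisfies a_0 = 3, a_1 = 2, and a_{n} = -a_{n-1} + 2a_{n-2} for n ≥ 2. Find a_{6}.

The ordinary generating function has denominator 1 + z - 2z^2.
Iterating the recurrence: a_0,…,a_{6} = 3, 2, 4, 0, 8, -8, 24.

24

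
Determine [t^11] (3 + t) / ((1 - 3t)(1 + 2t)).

352246

The denominator gives the recurrence a_n = a_(n−1) + 6a_(n−2) for n ≥ 2; the numerator fixes a_0 = 3, a_1 = 4.
Iterating: 3, 4, 22, 46, 178, 454, 1522, 4246, 13378, 38854, 119122, 352246, so a_11 = 352246.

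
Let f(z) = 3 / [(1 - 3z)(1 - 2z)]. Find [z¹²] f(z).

4758393

The denominator gives the recurrence a_n = 5a_(n−1) − 6a_(n−2) for n ≥ 2; the numerator fixes a_0 = 3, a_1 = 15.
Iterating: 3, 15, 57, 195, 633, 1995, 6177, 18915, 57513, 174075, 525297, 1582035, 4758393, so a_12 = 4758393.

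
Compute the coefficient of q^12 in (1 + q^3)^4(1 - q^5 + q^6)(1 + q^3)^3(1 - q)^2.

(1 + q^3)^4 has coefficients 1,0,0,4,0,0,6,0,0,4,0,0,1 for degrees 0…12.
(1 - q^5 + q^6) has coefficients 1,0,0,0,0,-1,1,0,0,0,0,0,0 for degrees 0…12.
Multiplying by (1 + q^3)^3 gives running coefficients 1,0,0,3,0,-1,4,0,-3,4,0,-3,3 for degrees 0…12.
Finally multiplying by (1 - q)^2, the product of all factors after the first has coefficients 1,-2,1,3,-6,2,6,-9,1,10,-11,1,9 for degrees 0…12.
[q^12] = 1·9 + 4·10 + 6·6 + 4·3 + 1·1 = 98.

98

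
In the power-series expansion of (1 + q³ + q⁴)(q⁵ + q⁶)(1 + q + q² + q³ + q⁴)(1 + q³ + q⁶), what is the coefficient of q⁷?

2

(1 + q³ + q⁴) has coefficients 1,0,0,1,1 for degrees 0…4.
(q⁵ + q⁶) has coefficients 0,0,0,0,0,1,1,0 for degrees 0…7.
Multiplying by (1 + q + q² + q³ + q⁴) gives running coefficients 0,0,0,0,0,1,2,2 for degrees 0…7.
Finally multiplying by (1 + q³ + q⁶), the product of all factors after the first has coefficients 0,0,0,0,0,1,2,2 for degrees 0…7.
[q⁷] = 1·2 + 1·0 + 1·0 = 2.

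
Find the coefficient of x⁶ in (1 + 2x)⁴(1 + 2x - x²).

-16

(1 + 2x)⁴ has coefficients 1,8,24,32,16 for degrees 0…4.
(1 + 2x - x²) has coefficients 1,2,-1,0,0,0,0 for degrees 0…6.
[x⁶] = 1·0 + 8·0 + 24·0 + 32·0 + 16·(-1) = -16.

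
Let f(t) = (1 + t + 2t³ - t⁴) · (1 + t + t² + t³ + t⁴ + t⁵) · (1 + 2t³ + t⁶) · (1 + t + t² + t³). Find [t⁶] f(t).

(1 + t + 2t³ - t⁴) has coefficients 1,1,0,2,-1 for degrees 0…4.
(1 + t + t² + t³ + t⁴ + t⁵) has coefficients 1,1,1,1,1,1,0 for degrees 0…6.
Multiplying by (1 + 2t³ + t⁶) gives running coefficients 1,1,1,3,3,3,3 for degrees 0…6.
Finally multiplying by (1 + t + t² + t³), the product of all factors after the first has coefficients 1,2,3,6,8,10,12 for degrees 0…6.
[t⁶] = 1·12 + 1·10 + 2·6 − 1·3 = 31.

31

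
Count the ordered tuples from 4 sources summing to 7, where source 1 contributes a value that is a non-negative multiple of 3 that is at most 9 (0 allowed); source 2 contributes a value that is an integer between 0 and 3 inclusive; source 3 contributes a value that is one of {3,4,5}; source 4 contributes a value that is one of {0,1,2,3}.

The generating function for the choices is (1 + t³ + t⁶ + t⁹)·(1 + t + t² + t³)·(t³ + t⁴ + t⁵)·(1 + t + t² + t³); the count is [t⁷].
(1 + t³ + t⁶ + t⁹) has coefficients 1,0,0,1,0,0,1,0 for degrees 0…7.
(1 + t + t² + t³) has coefficients 1,1,1,1,0,0,0,0 for degrees 0…7.
Multiplying by (t³ + t⁴ + t⁵) gives running coefficients 0,0,0,1,2,3,3,2 for degrees 0…7.
Finally multiplying by (1 + t + t² + t³), the product of all factors after the first has coefficients 0,0,0,1,3,6,9,10 for degrees 0…7.
[t⁷] = 1·10 + 1·3 + 1·0 = 13.

13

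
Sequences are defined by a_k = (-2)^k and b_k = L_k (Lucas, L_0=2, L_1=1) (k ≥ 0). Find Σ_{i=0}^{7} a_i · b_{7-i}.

-243

Write out a_i and b_{7-i} for i = 0,…,7 and sum the products.
Σ = 1·29 − 2·18 + 4·11 − 8·7 + 16·4 − 32·3 + 64·1 − 128·2 = -243.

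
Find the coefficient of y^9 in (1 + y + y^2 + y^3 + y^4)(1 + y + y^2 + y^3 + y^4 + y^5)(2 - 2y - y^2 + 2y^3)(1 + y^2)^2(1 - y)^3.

(1 + y + y^2 + y^3 + y^4) has coefficients 1,1,1,1,1 for degrees 0…4.
(1 + y + y^2 + y^3 + y^4 + y^5) has coefficients 1,1,1,1,1,1,0,0,0,0 for degrees 0…9.
Multiplying by (2 - 2y - y^2 + 2y^3) gives running coefficients 2,0,-1,1,1,1,-1,1,2,0 for degrees 0…9.
Multiplying by (1 + y^2)^2 gives running coefficients 2,0,3,1,1,3,0,4,1,3 for degrees 0…9.
Finally multiplying by (1 - y)^3, the product of all factors after the first has coefficients 2,-6,9,-10,7,0,-7,12,-14,12 for degrees 0…9.
[y^9] = 1·12 + 1·(-14) + 1·12 + 1·(-7) + 1·0 = 3.

3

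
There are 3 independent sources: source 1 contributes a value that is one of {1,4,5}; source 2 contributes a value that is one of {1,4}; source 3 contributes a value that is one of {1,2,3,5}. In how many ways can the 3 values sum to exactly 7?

4

The generating function for the choices is (y + y^4 + y^5)·(y + y^4)·(y + y^2 + y^3 + y^5); the count is [y^7].
(y + y^4 + y^5) has coefficients 0,1,0,0,1,1 for degrees 0…5.
(y + y^4) has coefficients 0,1,0,0,1,0,0,0 for degrees 0…7.
Finally multiplying by (y + y^2 + y^3 + y^5), the product of all factors after the first has coefficients 0,0,1,1,1,1,2,1 for degrees 0…7.
[y^7] = 1·2 + 1·1 + 1·1 = 4.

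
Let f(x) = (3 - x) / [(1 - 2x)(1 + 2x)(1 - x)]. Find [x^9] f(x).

682

Partial fractions give a closed form: a_n = (5/2)·2^n + (7/6)·(-2)^n + (-2/3)·1^n.
At n = 9: a_9 = 682.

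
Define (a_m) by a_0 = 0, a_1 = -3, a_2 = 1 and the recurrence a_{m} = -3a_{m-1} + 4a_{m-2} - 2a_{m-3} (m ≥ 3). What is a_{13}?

-17994147

The ordinary generating function has denominator 1 + 3t - 4t^2 + 2t^3.
Iterating the recurrence: a_0,…,a_{13} = 0, -3, 1, -15, 55, -227, 931, -3811, 15611, -63939, 261883, -1072627, 4393291, -17994147.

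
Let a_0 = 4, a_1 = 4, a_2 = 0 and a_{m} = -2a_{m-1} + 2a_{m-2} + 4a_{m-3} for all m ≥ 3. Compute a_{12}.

-15872

The ordinary generating function has denominator 1 + 2q - 2q^2 - 4q^3.
Iterating the recurrence: a_0,…,a_{12} = 4, 4, 0, 24, -32, 112, -192, 480, -896, 1984, -3840, 8064, -15872.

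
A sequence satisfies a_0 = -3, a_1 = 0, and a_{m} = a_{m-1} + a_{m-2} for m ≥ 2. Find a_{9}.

-63

The ordinary generating function has denominator 1 - y - y^2.
Iterating the recurrence: a_0,…,a_{9} = -3, 0, -3, -3, -6, -9, -15, -24, -39, -63.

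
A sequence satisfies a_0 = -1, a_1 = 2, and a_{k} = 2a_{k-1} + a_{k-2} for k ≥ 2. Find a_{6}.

The ordinary generating function has denominator 1 - 2q - q^2.
Iterating the recurrence: a_0,…,a_{6} = -1, 2, 3, 8, 19, 46, 111.

111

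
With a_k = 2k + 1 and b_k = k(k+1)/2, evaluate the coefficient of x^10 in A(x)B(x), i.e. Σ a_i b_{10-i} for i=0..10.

1210

This is [x^10] in the product of the two ordinary generating functions.
Σ = 1·55 + 3·45 + 5·36 + 7·28 + 9·21 + 11·15 + 13·10 + 15·6 + 17·3 + 19·1 + 21·0 = 1210.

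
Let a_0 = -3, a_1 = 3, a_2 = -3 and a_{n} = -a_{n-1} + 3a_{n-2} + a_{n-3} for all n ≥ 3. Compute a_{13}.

17943

The ordinary generating function has denominator 1 + t - 3t^2 - t^3.
Iterating the recurrence: a_0,…,a_{13} = -3, 3, -3, 9, -15, 39, -75, 177, -363, 819, -1731, 3825, -8199, 17943.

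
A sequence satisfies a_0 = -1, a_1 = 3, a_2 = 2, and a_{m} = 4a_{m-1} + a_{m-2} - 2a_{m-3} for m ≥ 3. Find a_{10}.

The ordinary generating function has denominator 1 - 4t - t^2 + 2t^3.
Iterating the recurrence: a_0,…,a_{10} = -1, 3, 2, 13, 48, 201, 826, 3409, 14060, 57997, 239230.

239230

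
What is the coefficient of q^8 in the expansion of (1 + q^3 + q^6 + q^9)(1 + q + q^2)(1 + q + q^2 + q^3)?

(1 + q^3 + q^6 + q^9) has coefficients 1,0,0,1,0,0,1,0,0 for degrees 0…8.
(1 + q + q^2) has coefficients 1,1,1,0,0,0,0,0,0 for degrees 0…8.
Finally multiplying by (1 + q + q^2 + q^3), the product of all factors after the first has coefficients 1,2,3,3,2,1,0,0,0 for degrees 0…8.
[q^8] = 1·0 + 1·1 + 1·3 = 4.

4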